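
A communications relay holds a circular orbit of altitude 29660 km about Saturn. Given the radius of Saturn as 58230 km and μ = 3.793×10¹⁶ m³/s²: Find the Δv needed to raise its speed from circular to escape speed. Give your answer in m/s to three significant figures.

r = 58230 + 29660 = 87890 km = 8.7890×10⁷ m.
Circular speed v_c = √(μ/r) = 20770 m/s.
Escape speed v_esc = √(2μ/r) = √2 × v_c = 29380 m/s.
Δv = v_esc − v_c = 8605 m/s.

Δv ≈ 8600 m/s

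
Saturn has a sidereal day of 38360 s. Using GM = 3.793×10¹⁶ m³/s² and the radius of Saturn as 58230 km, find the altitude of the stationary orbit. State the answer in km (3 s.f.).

h_sync ≈ 54000 km

A synchronous orbit has period T, so by Kepler's third law a = (μT²/4π²)^(1/3).
μT²/4π² = 3.793×10¹⁶ × (3.836×10⁴)² / 39.48 = 1.414×10²⁴ m³.
a = 1.122×10⁸ m = 1.1223×10⁵ km.
Altitude h = a − R = 1.1223×10⁵ − 58230 = 54005 km.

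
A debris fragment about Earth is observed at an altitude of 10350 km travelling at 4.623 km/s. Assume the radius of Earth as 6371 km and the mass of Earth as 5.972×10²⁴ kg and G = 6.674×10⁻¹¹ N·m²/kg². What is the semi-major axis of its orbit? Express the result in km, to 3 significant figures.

μ = GM = 6.674×10⁻¹¹ × 5.972×10²⁴ = 3.986×10¹⁴ m³/s².
r = 6371 + 10350 = 16721 km = 1.672×10⁷ m.
Vis-viva rearranged: 1/a = 2/r − v²/μ = 1.196×10⁻⁷ − 5.362×10⁻⁸ = 6.599×10⁻⁸ m⁻¹.
a = 1.515×10⁷ m = 15154 km.

a ≈ 15200 km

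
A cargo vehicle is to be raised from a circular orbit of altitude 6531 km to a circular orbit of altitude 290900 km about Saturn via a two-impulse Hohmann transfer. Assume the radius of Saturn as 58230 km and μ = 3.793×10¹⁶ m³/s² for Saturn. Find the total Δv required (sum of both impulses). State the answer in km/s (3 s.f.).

Δv_total ≈ 11.8 km/s

r₁ = 58230 + 6531 = 64761 km = 6.4761×10⁷ m.
r₂ = 58230 + 290900 = 349130 km = 3.4913×10⁸ m.
Transfer ellipse a_t = (r₁ + r₂)/2 = 2.069×10⁸ m.
At r₁: circular v_c1 = √(μ/r₁) = 24200 m/s; transfer-perikrone v_p = √[μ(2/r₁ − 1/a_t)] = 31430 m/s.
Δv₁ = v_p − v_c1 = 7233 m/s.
At r₂: circular v_c2 = √(μ/r₂) = 10420 m/s; transfer-apokrone v_a = √[μ(2/r₂ − 1/a_t)] = 5831 m/s.
Δv₂ = v_c2 − v_a = 4592 m/s.
Total Δv = Δv₁ + Δv₂ = 11830 m/s = 11.83 km/s.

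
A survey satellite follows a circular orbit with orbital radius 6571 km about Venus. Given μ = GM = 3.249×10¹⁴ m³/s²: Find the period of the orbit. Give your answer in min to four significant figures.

T ≈ 97.86 min

r = 6571 km = 6.571×10⁶ m.
Kepler's third law: T = 2π√(r³/μ) = 2π√((6.571×10⁶)³ / 3.249×10¹⁴).
r³/μ = 8.733×10⁵ s², so T = 2π × 9.345×10² = 5.872×10³ s.
Converting: 5.872×10³ s ÷ 60.00 = 97.86 min.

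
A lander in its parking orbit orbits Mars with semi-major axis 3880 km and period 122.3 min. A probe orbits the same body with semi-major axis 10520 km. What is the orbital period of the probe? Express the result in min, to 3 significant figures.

Kepler's third law: T² ∝ a³, so T₂ = T₁ (a₂/a₁)^(3/2).
a₂/a₁ = 2.711, (a₂/a₁)^(3/2) = 4.465.
T₂ = 122.3 × 4.465 = 546.0 min.

T₂ ≈ 546 min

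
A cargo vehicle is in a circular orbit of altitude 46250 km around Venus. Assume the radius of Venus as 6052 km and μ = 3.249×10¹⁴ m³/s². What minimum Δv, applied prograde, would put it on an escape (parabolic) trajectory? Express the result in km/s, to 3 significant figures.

r = 6052 + 46250 = 52302 km = 5.2302×10⁷ m.
Circular speed v_c = √(μ/r) = 2492 m/s.
Escape speed v_esc = √(2μ/r) = √2 × v_c = 3525 m/s.
Δv = v_esc − v_c = 1032 m/s = 1.032 km/s.

Δv ≈ 1.03 km/s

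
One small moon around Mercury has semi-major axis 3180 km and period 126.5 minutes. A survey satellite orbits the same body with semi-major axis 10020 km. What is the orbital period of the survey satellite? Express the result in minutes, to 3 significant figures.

Kepler's third law: T² ∝ a³, so T₂ = T₁ (a₂/a₁)^(3/2).
a₂/a₁ = 3.151, (a₂/a₁)^(3/2) = 5.593.
T₂ = 126.5 × 5.593 = 707.5 minutes.

T₂ ≈ 708 minutes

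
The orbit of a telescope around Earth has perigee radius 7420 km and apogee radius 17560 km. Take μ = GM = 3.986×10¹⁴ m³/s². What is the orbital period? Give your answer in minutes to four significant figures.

T ≈ 231.5 minutes

Semi-major axis a = (r_p + r_a)/2 = (7420.0 + 17560)/2 = 12490 km = 1.249×10⁷ m.
By Kepler's third law T = 2π√(a³/μ) = 2π × 2.211×10³ = 1.389×10⁴ s.
= 231.5 minutes.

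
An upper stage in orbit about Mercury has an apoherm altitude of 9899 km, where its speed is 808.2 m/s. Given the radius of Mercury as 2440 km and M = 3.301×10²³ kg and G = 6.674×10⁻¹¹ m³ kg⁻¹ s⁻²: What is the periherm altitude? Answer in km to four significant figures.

μ = GM = 6.674×10⁻¹¹ × 3.301×10²³ = 2.203×10¹³ m³/s².
r_a = 2440 + 9899 = 12339 km = 1.234×10⁷ m.
Specific energy ε = v²/2 − μ/r = -1.459×10⁶ J/kg, so a = −μ/(2ε) = 7.551×10⁶ m.
The apsides satisfy r_p + r_a = 2a, so the periherm radius is 2a − r_a = 2.762×10⁶ m = 2762.3 km.
Periherm altitude = 2762.3 − 2440 = 322.30 km.

periherm altitude ≈ 322.3 km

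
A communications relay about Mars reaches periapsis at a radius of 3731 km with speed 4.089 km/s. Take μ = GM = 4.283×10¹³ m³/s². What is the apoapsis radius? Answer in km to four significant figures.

r_p = 3.731×10⁶ m.
Specific energy ε = v²/2 − μ/r = -3.120×10⁶ J/kg, so a = −μ/(2ε) = 6.865×10⁶ m.
The apsides satisfy r_p + r_a = 2a, so the apoapsis radius is 2a − r_p = 9.999×10⁶ m = 9998.6 km.

apoapsis radius ≈ 9999 km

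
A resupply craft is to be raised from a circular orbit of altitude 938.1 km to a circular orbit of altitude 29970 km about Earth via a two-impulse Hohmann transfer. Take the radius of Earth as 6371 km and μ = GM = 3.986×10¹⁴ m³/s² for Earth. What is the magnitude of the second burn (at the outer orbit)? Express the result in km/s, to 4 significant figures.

Δv ≈ 1.395 km/s

r₁ = 6371 + 938.1 = 7309.1 km = 7.3091×10⁶ m.
r₂ = 6371 + 29970 = 36341 km = 3.6341×10⁷ m.
Transfer ellipse a_t = (r₁ + r₂)/2 = 2.183×10⁷ m.
At r₁: circular v_c1 = √(μ/r₁) = 7385 m/s; transfer-perigee v_p = √[μ(2/r₁ − 1/a_t)] = 9529 m/s.
At r₂: circular v_c2 = √(μ/r₂) = 3312 m/s; transfer-apogee v_a = √[μ(2/r₂ − 1/a_t)] = 1917 m/s.
Δv₂ = v_c2 − v_a = 1395 m/s.
= 1.395 km/s.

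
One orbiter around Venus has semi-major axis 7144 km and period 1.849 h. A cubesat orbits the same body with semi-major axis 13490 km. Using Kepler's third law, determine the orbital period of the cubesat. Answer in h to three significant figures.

T₂ ≈ 4.80 h

Kepler's third law: T² ∝ a³, so T₂ = T₁ (a₂/a₁)^(3/2).
a₂/a₁ = 1.888, (a₂/a₁)^(3/2) = 2.595.
T₂ = 1.849 × 2.595 = 4.798 h.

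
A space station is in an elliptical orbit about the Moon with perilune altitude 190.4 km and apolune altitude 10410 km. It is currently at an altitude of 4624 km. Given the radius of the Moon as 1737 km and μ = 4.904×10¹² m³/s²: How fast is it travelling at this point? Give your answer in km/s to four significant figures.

r_p = 1737 + 190.4 = 1927.4 km = 1.9274×10⁶ m.
r_a = 1737 + 10410 = 12147 km = 1.2147×10⁷ m.
r = 1737 + 4624 = 6361.0 km = 6.361×10⁶ m.
Semi-major axis a = (r_p + r_a)/2 = 7037.2 km = 7.037×10⁶ m.
Vis-viva: v² = μ(2/r − 1/a) = 4.904×10¹² × (3.144×10⁻⁷ − 1.421×10⁻⁷) = 8.450×10⁵ m²/s².
v = 919.3 m/s = 0.9193 km/s.

v ≈ 0.9193 km/s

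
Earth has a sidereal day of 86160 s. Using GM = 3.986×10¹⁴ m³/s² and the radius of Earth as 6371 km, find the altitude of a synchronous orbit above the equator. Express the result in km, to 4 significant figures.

h_sync ≈ 35790 km

A synchronous orbit has period T, so by Kepler's third law a = (μT²/4π²)^(1/3).
μT²/4π² = 3.986×10¹⁴ × (8.616×10⁴)² / 39.48 = 7.495×10²² m³.
a = 4.216×10⁷ m = 42163 km.
Altitude h = a − R = 42163 − 6371 = 35792 km.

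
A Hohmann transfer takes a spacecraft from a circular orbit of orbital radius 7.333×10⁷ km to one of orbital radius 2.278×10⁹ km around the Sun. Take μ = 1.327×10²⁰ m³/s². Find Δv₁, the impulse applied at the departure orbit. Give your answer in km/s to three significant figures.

Δv ≈ 16.7 km/s

r₁ = 7.333×10⁷ km = 7.333×10¹⁰ m.
r₂ = 2.278×10⁹ km = 2.278×10¹² m.
Transfer ellipse a_t = (r₁ + r₂)/2 = 1.176×10¹² m.
At r₁: circular v_c1 = √(μ/r₁) = 42540 m/s; transfer-perihelion v_p = √[μ(2/r₁ − 1/a_t)] = 59210 m/s.
Δv₁ = v_p − v_c1 = 16680 m/s.
= 16.68 km/s.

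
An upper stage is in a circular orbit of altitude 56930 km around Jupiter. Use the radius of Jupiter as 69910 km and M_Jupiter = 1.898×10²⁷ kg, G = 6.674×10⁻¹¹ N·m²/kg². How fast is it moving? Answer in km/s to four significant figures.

μ = GM = 6.674×10⁻¹¹ × 1.898×10²⁷ = 1.267×10¹⁷ m³/s².
r = 69910 + 56930 = 126840 km = 1.2684×10⁸ m.
For a circular orbit v = √(μ/r) = √(1.267×10¹⁷ / 1.268×10⁸) = √(9.987×10⁸) = 31600 m/s.
That is 31.60 km/s.

v ≈ 31.60 km/s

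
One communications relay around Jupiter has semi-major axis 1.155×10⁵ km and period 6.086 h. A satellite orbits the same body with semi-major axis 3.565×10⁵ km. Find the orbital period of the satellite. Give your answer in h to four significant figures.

T₂ ≈ 33.00 h

Kepler's third law: T² ∝ a³, so T₂ = T₁ (a₂/a₁)^(3/2).
a₂/a₁ = 3.087, (a₂/a₁)^(3/2) = 5.423.
T₂ = 6.086 × 5.423 = 33.00 h.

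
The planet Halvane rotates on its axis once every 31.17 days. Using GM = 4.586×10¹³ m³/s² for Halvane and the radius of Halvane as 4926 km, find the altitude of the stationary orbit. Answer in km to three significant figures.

T = 31.17 days = 2.693×10⁶ s.
A synchronous orbit has period T, so by Kepler's third law a = (μT²/4π²)^(1/3).
μT²/4π² = 4.586×10¹³ × (2.693×10⁶)² / 39.48 = 8.425×10²⁴ m³.
a = 2.035×10⁸ m = 2.0348×10⁵ km.
Altitude h = a − R = 2.0348×10⁵ − 4926 = 1.9856×10⁵ km.

h_sync ≈ 1.99×10⁵ km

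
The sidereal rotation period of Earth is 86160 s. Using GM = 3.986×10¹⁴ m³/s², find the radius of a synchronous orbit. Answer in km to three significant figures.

A synchronous orbit has period T, so by Kepler's third law a = (μT²/4π²)^(1/3).
μT²/4π² = 3.986×10¹⁴ × (8.616×10⁴)² / 39.48 = 7.495×10²² m³.
a = 4.216×10⁷ m = 42163 km.

r_sync ≈ 42200 km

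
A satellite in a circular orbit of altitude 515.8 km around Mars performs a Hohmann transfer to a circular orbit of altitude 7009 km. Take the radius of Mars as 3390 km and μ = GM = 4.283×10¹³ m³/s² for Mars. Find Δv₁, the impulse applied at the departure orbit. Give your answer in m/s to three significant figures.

r₁ = 3390 + 515.8 = 3905.8 km = 3.9058×10⁶ m.
r₂ = 3390 + 7009 = 10399 km = 1.0399×10⁷ m.
Transfer ellipse a_t = (r₁ + r₂)/2 = 7.152×10⁶ m.
At r₁: circular v_c1 = √(μ/r₁) = 3311 m/s; transfer-periapsis v_p = √[μ(2/r₁ − 1/a_t)] = 3993 m/s.
Δv₁ = v_p − v_c1 = 681.4 m/s.

Δv ≈ 681 m/s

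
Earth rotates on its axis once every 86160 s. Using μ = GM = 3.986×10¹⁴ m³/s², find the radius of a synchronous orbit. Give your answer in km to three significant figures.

A synchronous orbit has period T, so by Kepler's third law a = (μT²/4π²)^(1/3).
μT²/4π² = 3.986×10¹⁴ × (8.616×10⁴)² / 39.48 = 7.495×10²² m³.
a = 4.216×10⁷ m = 42163 km.

r_sync ≈ 42200 km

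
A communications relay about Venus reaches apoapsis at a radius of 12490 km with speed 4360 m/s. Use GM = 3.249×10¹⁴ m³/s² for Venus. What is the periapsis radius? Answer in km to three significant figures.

periapsis radius ≈ 7190 km

r_a = 1.249×10⁷ m.
Specific energy ε = v²/2 − μ/r = -1.651×10⁷ J/kg, so a = −μ/(2ε) = 9.841×10⁶ m.
The apsides satisfy r_p + r_a = 2a, so the periapsis radius is 2a − r_a = 7.191×10⁶ m = 7191.4 km.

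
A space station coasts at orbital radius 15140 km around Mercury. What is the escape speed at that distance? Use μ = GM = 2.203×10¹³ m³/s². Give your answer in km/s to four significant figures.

v_esc ≈ 1.706 km/s

r = 15140 km = 1.514×10⁷ m.
Escape speed v_esc = √(2μ/r) = √(2 × 2.203×10¹³ / 1.514×10⁷) = √(2.910×10⁶) = 1706 m/s.
= 1.706 km/s.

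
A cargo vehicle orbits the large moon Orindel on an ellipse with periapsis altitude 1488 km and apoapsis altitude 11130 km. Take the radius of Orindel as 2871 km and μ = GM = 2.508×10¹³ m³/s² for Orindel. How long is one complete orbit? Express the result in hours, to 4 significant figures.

T ≈ 9.693 hours

r_p = 2871 + 1488 = 4359.0 km = 4.3590×10⁶ m.
r_a = 2871 + 11130 = 14001 km = 1.4001×10⁷ m.
Semi-major axis a = (r_p + r_a)/2 = (4359.0 + 14001)/2 = 9180.0 km = 9.180×10⁶ m.
By Kepler's third law T = 2π√(a³/μ) = 2π × 5.554×10³ = 3.490×10⁴ s.
= 9.693 hours.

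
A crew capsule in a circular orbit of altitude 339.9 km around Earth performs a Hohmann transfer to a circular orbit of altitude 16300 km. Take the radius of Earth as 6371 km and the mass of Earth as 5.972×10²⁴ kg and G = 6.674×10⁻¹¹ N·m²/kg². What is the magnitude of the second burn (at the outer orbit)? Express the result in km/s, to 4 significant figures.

Δv ≈ 1.359 km/s

μ = GM = 6.674×10⁻¹¹ × 5.972×10²⁴ = 3.986×10¹⁴ m³/s².
r₁ = 6371 + 339.9 = 6710.9 km = 6.7109×10⁶ m.
r₂ = 6371 + 16300 = 22671 km = 2.2671×10⁷ m.
Transfer ellipse a_t = (r₁ + r₂)/2 = 1.469×10⁷ m.
At r₁: circular v_c1 = √(μ/r₁) = 7707 m/s; transfer-perigee v_p = √[μ(2/r₁ − 1/a_t)] = 9574 m/s.
At r₂: circular v_c2 = √(μ/r₂) = 4193 m/s; transfer-apogee v_a = √[μ(2/r₂ − 1/a_t)] = 2834 m/s.
Δv₂ = v_c2 − v_a = 1359 m/s.
= 1.359 km/s.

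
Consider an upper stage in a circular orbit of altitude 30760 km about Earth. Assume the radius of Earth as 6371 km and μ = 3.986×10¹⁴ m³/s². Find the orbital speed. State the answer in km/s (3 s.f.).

r = 6371 + 30760 = 37131 km = 3.7131×10⁷ m.
For a circular orbit v = √(μ/r) = √(3.986×10¹⁴ / 3.713×10⁷) = √(1.073×10⁷) = 3276 m/s.
That is 3.276 km/s.

v ≈ 3.28 km/s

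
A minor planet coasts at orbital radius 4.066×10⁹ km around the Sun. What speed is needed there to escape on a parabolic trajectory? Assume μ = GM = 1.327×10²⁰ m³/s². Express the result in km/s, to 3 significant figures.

r = 4.066×10⁹ km = 4.066×10¹² m.
Escape speed v_esc = √(2μ/r) = √(2 × 1.327×10²⁰ / 4.066×10¹²) = √(6.527×10⁷) = 8079 m/s.
= 8.079 km/s.

v_esc ≈ 8.08 km/s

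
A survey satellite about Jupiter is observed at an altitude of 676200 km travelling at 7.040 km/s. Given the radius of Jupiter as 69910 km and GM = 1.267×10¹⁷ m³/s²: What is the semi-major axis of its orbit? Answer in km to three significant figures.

a ≈ 4.37×10⁵ km

r = 69910 + 676200 = 7.4611×10⁵ km = 7.461×10⁸ m.
Specific orbital energy ε = v²/2 − μ/r = (7040)²/2 − 1.267×10¹⁷/7.461×10⁸ = -1.450×10⁸ J/kg.
Since ε = −μ/(2a), a = −μ/(2ε) = 4.368×10⁸ m = 4.3680×10⁵ km.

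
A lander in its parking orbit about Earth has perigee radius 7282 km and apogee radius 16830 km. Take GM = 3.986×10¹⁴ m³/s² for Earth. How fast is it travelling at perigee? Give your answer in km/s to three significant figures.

Semi-major axis a = (r_p + r_a)/2 = 12056 km = 1.206×10⁷ m.
Vis-viva: v² = μ(2/r − 1/a) = 3.986×10¹⁴ × (2.746×10⁻⁷ − 8.295×10⁻⁸) = 7.641×10⁷ m²/s².
v = 8741 m/s = 8.741 km/s.

v ≈ 8.74 km/s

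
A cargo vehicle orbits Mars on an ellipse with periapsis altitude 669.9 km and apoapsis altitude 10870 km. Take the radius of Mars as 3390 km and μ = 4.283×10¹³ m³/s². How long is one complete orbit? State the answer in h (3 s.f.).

T ≈ 7.39 h

r_p = 3390 + 669.9 = 4059.9 km = 4.0599×10⁶ m.
r_a = 3390 + 10870 = 14260 km = 1.4260×10⁷ m.
Semi-major axis a = (r_p + r_a)/2 = (4059.9 + 14260)/2 = 9160.0 km = 9.160×10⁶ m.
By Kepler's third law T = 2π√(a³/μ) = 2π × 4.236×10³ = 2.662×10⁴ s.
= 7.393 h.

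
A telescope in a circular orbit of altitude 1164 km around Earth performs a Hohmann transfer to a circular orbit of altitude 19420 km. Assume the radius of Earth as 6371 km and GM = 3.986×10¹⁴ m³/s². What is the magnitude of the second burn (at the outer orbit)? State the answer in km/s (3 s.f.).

Δv ≈ 1.29 km/s

r₁ = 6371 + 1164 = 7535.0 km = 7.5350×10⁶ m.
r₂ = 6371 + 19420 = 25791 km = 2.5791×10⁷ m.
Transfer ellipse a_t = (r₁ + r₂)/2 = 1.666×10⁷ m.
At r₁: circular v_c1 = √(μ/r₁) = 7273 m/s; transfer-perigee v_p = √[μ(2/r₁ − 1/a_t)] = 9049 m/s.
At r₂: circular v_c2 = √(μ/r₂) = 3931 m/s; transfer-apogee v_a = √[μ(2/r₂ − 1/a_t)] = 2644 m/s.
Δv₂ = v_c2 − v_a = 1288 m/s.
= 1.288 km/s.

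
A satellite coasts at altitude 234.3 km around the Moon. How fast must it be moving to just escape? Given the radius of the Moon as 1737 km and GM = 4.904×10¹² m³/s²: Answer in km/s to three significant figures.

v_esc ≈ 2.23 km/s

r = 1737 + 234.3 = 1971.3 km = 1.9713×10⁶ m.
Escape speed v_esc = √(2μ/r) = √(2 × 4.904×10¹² / 1.971×10⁶) = √(4.975×10⁶) = 2231 m/s.
= 2.231 km/s.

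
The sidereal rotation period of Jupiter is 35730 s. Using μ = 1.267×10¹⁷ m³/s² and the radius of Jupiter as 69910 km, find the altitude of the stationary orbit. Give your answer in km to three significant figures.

h_sync ≈ 90100 km

A synchronous orbit has period T, so by Kepler's third law a = (μT²/4π²)^(1/3).
μT²/4π² = 1.267×10¹⁷ × (3.573×10⁴)² / 39.48 = 4.097×10²⁴ m³.
a = 1.600×10⁸ m = 1.6002×10⁵ km.
Altitude h = a − R = 1.6002×10⁵ − 69910 = 90105 km.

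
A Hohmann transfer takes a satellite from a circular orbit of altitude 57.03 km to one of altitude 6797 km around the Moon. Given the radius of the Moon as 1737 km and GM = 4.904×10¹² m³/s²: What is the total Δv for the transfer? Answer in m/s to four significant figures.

Δv_total ≈ 783.3 m/s

r₁ = 1737 + 57.03 = 1794.0 km = 1.7940×10⁶ m.
r₂ = 1737 + 6797 = 8534.0 km = 8.5340×10⁶ m.
Transfer ellipse a_t = (r₁ + r₂)/2 = 5.164×10⁶ m.
At r₁: circular v_c1 = √(μ/r₁) = 1653 m/s; transfer-perilune v_p = √[μ(2/r₁ − 1/a_t)] = 2125 m/s.
Δv₁ = v_p − v_c1 = 472.1 m/s.
At r₂: circular v_c2 = √(μ/r₂) = 758.1 m/s; transfer-apolune v_a = √[μ(2/r₂ − 1/a_t)] = 446.8 m/s.
Δv₂ = v_c2 − v_a = 311.2 m/s.
Total Δv = Δv₁ + Δv₂ = 783.3 m/s.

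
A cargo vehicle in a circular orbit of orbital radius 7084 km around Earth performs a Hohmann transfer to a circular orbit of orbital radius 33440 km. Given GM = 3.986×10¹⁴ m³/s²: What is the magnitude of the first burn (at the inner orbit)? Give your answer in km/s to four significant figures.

r₁ = 7084 km = 7.084×10⁶ m.
r₂ = 33440 km = 3.344×10⁷ m.
Transfer ellipse a_t = (r₁ + r₂)/2 = 2.026×10⁷ m.
At r₁: circular v_c1 = √(μ/r₁) = 7501 m/s; transfer-perigee v_p = √[μ(2/r₁ − 1/a_t)] = 9637 m/s.
Δv₁ = v_p − v_c1 = 2135 m/s.
= 2.135 km/s.

Δv ≈ 2.135 km/s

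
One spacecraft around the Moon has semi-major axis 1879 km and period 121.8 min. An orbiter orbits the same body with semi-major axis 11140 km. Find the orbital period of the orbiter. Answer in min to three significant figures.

T₂ ≈ 1760 min

Kepler's third law: T² ∝ a³, so T₂ = T₁ (a₂/a₁)^(3/2).
a₂/a₁ = 5.929, (a₂/a₁)^(3/2) = 14.44.
T₂ = 121.8 × 14.44 = 1758 min.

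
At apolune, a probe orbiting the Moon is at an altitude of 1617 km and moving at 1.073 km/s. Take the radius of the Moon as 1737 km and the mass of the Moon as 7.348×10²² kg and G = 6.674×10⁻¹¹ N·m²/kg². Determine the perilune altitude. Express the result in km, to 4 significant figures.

μ = GM = 6.674×10⁻¹¹ × 7.348×10²² = 4.904×10¹² m³/s².
r_a = 1737 + 1617 = 3354.0 km = 3.354×10⁶ m.
Specific energy ε = v²/2 − μ/r = -8.865×10⁵ J/kg, so a = −μ/(2ε) = 2.766×10⁶ m.
The apsides satisfy r_p + r_a = 2a, so the perilune radius is 2a − r_a = 2.178×10⁶ m = 2178.0 km.
Perilune altitude = 2178.0 − 1737 = 441.01 km.

perilune altitude ≈ 441.0 km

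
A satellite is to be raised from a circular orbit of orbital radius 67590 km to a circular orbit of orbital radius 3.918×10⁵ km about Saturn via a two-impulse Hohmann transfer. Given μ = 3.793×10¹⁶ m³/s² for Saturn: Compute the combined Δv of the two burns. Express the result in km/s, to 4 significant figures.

r₁ = 67590 km = 6.759×10⁷ m.
r₂ = 3.918×10⁵ km = 3.918×10⁸ m.
Transfer ellipse a_t = (r₁ + r₂)/2 = 2.297×10⁸ m.
At r₁: circular v_c1 = √(μ/r₁) = 23690 m/s; transfer-perikrone v_p = √[μ(2/r₁ − 1/a_t)] = 30940 m/s.
Δv₁ = v_p − v_c1 = 7250 m/s.
At r₂: circular v_c2 = √(μ/r₂) = 9839 m/s; transfer-apokrone v_a = √[μ(2/r₂ − 1/a_t)] = 5337 m/s.
Δv₂ = v_c2 − v_a = 4502 m/s.
Total Δv = Δv₁ + Δv₂ = 11750 m/s = 11.75 km/s.

Δv_total ≈ 11.75 km/s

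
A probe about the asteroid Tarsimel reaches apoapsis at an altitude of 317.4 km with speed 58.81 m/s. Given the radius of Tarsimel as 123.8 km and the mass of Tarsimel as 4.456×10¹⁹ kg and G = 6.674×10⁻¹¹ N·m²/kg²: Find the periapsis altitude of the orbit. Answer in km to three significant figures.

μ = GM = 6.674×10⁻¹¹ × 4.456×10¹⁹ = 2.974×10⁹ m³/s².
r_a = 123.8 + 317.4 = 441.20 km = 4.412×10⁵ m.
Specific energy ε = v²/2 − μ/r = -5.011×10³ J/kg, so a = −μ/(2ε) = 2.967×10⁵ m.
The apsides satisfy r_p + r_a = 2a, so the periapsis radius is 2a − r_a = 1.523×10⁵ m = 152.25 km.
Periapsis altitude = 152.25 − 123.8 = 28.452 km.

periapsis altitude ≈ 28.5 km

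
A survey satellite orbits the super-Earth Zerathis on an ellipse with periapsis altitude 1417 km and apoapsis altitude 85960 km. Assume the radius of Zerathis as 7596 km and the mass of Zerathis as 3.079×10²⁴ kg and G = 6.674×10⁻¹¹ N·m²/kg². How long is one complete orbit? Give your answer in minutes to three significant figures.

μ = GM = 6.674×10⁻¹¹ × 3.079×10²⁴ = 2.055×10¹⁴ m³/s².
r_p = 7596 + 1417 = 9013.0 km = 9.0130×10⁶ m.
r_a = 7596 + 85960 = 93556 km = 9.3556×10⁷ m.
Semi-major axis a = (r_p + r_a)/2 = (9013.0 + 93556)/2 = 51284 km = 5.128×10⁷ m.
By Kepler's third law T = 2π√(a³/μ) = 2π × 2.562×10⁴ = 1.610×10⁵ s.
= 2683 minutes.

T ≈ 2680 minutes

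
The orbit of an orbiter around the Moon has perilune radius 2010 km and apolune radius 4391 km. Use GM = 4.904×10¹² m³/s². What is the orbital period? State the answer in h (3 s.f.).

Semi-major axis a = (r_p + r_a)/2 = (2010.0 + 4391.0)/2 = 3200.5 km = 3.200×10⁶ m.
By Kepler's third law T = 2π√(a³/μ) = 2π × 2.586×10³ = 1.625×10⁴ s.
= 4.513 h.

T ≈ 4.51 h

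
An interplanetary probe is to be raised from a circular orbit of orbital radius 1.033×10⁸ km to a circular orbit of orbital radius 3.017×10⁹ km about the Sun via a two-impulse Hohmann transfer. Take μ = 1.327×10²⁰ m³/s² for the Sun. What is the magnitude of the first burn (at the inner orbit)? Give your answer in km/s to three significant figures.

Δv ≈ 14.0 km/s

r₁ = 1.033×10⁸ km = 1.033×10¹¹ m.
r₂ = 3.017×10⁹ km = 3.017×10¹² m.
Transfer ellipse a_t = (r₁ + r₂)/2 = 1.560×10¹² m.
At r₁: circular v_c1 = √(μ/r₁) = 35840 m/s; transfer-perihelion v_p = √[μ(2/r₁ − 1/a_t)] = 49840 m/s.
Δv₁ = v_p − v_c1 = 14000 m/s.
= 14.00 km/s.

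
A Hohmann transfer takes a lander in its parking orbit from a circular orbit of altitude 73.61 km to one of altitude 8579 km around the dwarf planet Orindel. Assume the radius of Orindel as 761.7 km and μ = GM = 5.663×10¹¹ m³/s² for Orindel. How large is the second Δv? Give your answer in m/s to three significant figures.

r₁ = 761.7 + 73.61 = 835.31 km = 8.3531×10⁵ m.
r₂ = 761.7 + 8579 = 9340.7 km = 9.3407×10⁶ m.
Transfer ellipse a_t = (r₁ + r₂)/2 = 5.088×10⁶ m.
At r₁: circular v_c1 = √(μ/r₁) = 823.4 m/s; transfer-periapsis v_p = √[μ(2/r₁ − 1/a_t)] = 1116 m/s.
At r₂: circular v_c2 = √(μ/r₂) = 246.2 m/s; transfer-apoapsis v_a = √[μ(2/r₂ − 1/a_t)] = 99.77 m/s.
Δv₂ = v_c2 − v_a = 146.5 m/s.

Δv ≈ 146 m/s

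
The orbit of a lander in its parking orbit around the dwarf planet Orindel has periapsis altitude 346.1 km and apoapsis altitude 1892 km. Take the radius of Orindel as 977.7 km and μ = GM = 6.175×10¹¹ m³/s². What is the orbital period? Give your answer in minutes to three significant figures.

r_p = 977.7 + 346.1 = 1323.8 km = 1.3238×10⁶ m.
r_a = 977.7 + 1892 = 2869.7 km = 2.8697×10⁶ m.
Semi-major axis a = (r_p + r_a)/2 = (1323.8 + 2869.7)/2 = 2096.8 km = 2.097×10⁶ m.
By Kepler's third law T = 2π√(a³/μ) = 2π × 3.864×10³ = 2.428×10⁴ s.
= 404.6 minutes.

T ≈ 405 minutes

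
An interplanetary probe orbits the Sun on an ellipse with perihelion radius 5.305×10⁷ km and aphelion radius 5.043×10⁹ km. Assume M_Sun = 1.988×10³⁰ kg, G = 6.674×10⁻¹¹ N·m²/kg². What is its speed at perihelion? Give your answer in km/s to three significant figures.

μ = GM = 6.674×10⁻¹¹ × 1.988×10³⁰ = 1.327×10²⁰ m³/s².
Semi-major axis a = (r_p + r_a)/2 = 2.5480×10⁹ km = 2.548×10¹² m.
Vis-viva: v² = μ(2/r − 1/a) = 1.327×10²⁰ × (3.770×10⁻¹¹ − 3.925×10⁻¹³) = 4.950×10⁹ m²/s².
v = 70360 m/s = 70.36 km/s.

v ≈ 70.4 km/s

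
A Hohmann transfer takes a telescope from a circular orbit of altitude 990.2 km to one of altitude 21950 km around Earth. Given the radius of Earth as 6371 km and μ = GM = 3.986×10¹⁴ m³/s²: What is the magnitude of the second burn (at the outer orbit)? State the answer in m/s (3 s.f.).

r₁ = 6371 + 990.2 = 7361.2 km = 7.3612×10⁶ m.
r₂ = 6371 + 21950 = 28321 km = 2.8321×10⁷ m.
Transfer ellipse a_t = (r₁ + r₂)/2 = 1.784×10⁷ m.
At r₁: circular v_c1 = √(μ/r₁) = 7359 m/s; transfer-perigee v_p = √[μ(2/r₁ − 1/a_t)] = 9271 m/s.
At r₂: circular v_c2 = √(μ/r₂) = 3752 m/s; transfer-apogee v_a = √[μ(2/r₂ − 1/a_t)] = 2410 m/s.
Δv₂ = v_c2 − v_a = 1342 m/s.

Δv ≈ 1340 m/s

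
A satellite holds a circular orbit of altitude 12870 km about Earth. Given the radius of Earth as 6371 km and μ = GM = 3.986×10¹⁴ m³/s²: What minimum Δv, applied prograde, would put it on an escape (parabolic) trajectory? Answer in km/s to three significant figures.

r = 6371 + 12870 = 19241 km = 1.9241×10⁷ m.
Circular speed v_c = √(μ/r) = 4552 m/s.
Escape speed v_esc = √(2μ/r) = √2 × v_c = 6437 m/s.
Δv = v_esc − v_c = 1885 m/s = 1.885 km/s.

Δv ≈ 1.89 km/s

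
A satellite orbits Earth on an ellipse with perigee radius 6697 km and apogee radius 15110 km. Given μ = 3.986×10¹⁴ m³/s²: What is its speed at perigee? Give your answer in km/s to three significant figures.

v ≈ 9.08 km/s

Semi-major axis a = (r_p + r_a)/2 = 10904 km = 1.090×10⁷ m.
Vis-viva: v² = μ(2/r − 1/a) = 3.986×10¹⁴ × (2.986×10⁻⁷ − 9.171×10⁻⁸) = 8.248×10⁷ m²/s².
v = 9082 m/s = 9.082 km/s.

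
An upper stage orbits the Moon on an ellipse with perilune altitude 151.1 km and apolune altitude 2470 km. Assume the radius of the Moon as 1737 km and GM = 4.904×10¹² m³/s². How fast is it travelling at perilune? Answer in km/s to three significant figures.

r_p = 1737 + 151.1 = 1888.1 km = 1.8881×10⁶ m.
r_a = 1737 + 2470 = 4207.0 km = 4.2070×10⁶ m.
Semi-major axis a = (r_p + r_a)/2 = 3047.6 km = 3.048×10⁶ m.
Vis-viva: v² = μ(2/r − 1/a) = 4.904×10¹² × (1.059×10⁻⁶ − 3.281×10⁻⁷) = 3.585×10⁶ m²/s².
v = 1894 m/s = 1.894 km/s.

v ≈ 1.89 km/s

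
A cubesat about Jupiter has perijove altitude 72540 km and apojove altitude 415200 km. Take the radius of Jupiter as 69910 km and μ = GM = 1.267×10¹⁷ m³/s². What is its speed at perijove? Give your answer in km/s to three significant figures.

r_p = 69910 + 72540 = 142450 km = 1.4245×10⁸ m.
r_a = 69910 + 415200 = 485110 km = 4.8511×10⁸ m.
Semi-major axis a = (r_p + r_a)/2 = 3.1378×10⁵ km = 3.138×10⁸ m.
Vis-viva: v² = μ(2/r − 1/a) = 1.267×10¹⁷ × (1.404×10⁻⁸ − 3.187×10⁻⁹) = 1.375×10⁹ m²/s².
v = 37080 m/s = 37.08 km/s.

v ≈ 37.1 km/s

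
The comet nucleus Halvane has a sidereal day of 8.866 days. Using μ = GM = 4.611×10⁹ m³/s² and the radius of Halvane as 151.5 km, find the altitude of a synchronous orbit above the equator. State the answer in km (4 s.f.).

h_sync ≈ 3941 km

T = 8.866 days = 7.660×10⁵ s.
A synchronous orbit has period T, so by Kepler's third law a = (μT²/4π²)^(1/3).
μT²/4π² = 4.611×10⁹ × (7.660×10⁵)² / 39.48 = 6.854×10¹⁹ m³.
a = 4.092×10⁶ m = 4092.4 km.
Altitude h = a − R = 4092.4 − 151.5 = 3940.9 km.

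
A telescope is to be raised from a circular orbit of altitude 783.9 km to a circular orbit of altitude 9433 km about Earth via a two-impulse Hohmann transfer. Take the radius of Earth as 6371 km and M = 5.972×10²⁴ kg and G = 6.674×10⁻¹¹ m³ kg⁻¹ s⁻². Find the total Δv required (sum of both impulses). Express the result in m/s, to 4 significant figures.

Δv_total ≈ 2351 m/s

μ = GM = 6.674×10⁻¹¹ × 5.972×10²⁴ = 3.986×10¹⁴ m³/s².
r₁ = 6371 + 783.9 = 7154.9 km = 7.1549×10⁶ m.
r₂ = 6371 + 9433 = 15804 km = 1.5804×10⁷ m.
Transfer ellipse a_t = (r₁ + r₂)/2 = 1.148×10⁷ m.
At r₁: circular v_c1 = √(μ/r₁) = 7464 m/s; transfer-perigee v_p = √[μ(2/r₁ − 1/a_t)] = 8757 m/s.
Δv₁ = v_p − v_c1 = 1294 m/s.
At r₂: circular v_c2 = √(μ/r₂) = 5022 m/s; transfer-apogee v_a = √[μ(2/r₂ − 1/a_t)] = 3965 m/s.
Δv₂ = v_c2 − v_a = 1057 m/s.
Total Δv = Δv₁ + Δv₂ = 2351 m/s.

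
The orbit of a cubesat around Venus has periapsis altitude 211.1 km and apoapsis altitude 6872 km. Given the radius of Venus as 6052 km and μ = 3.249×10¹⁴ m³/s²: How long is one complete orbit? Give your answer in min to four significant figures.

r_p = 6052 + 211.1 = 6263.1 km = 6.2631×10⁶ m.
r_a = 6052 + 6872 = 12924 km = 1.2924×10⁷ m.
Semi-major axis a = (r_p + r_a)/2 = (6263.1 + 12924)/2 = 9593.5 km = 9.594×10⁶ m.
By Kepler's third law T = 2π√(a³/μ) = 2π × 1.649×10³ = 1.036×10⁴ s.
= 172.6 min.

T ≈ 172.6 min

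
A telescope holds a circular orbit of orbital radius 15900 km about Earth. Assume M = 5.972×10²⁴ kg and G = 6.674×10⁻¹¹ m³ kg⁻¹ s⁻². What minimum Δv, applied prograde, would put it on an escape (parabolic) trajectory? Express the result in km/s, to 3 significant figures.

μ = GM = 6.674×10⁻¹¹ × 5.972×10²⁴ = 3.986×10¹⁴ m³/s².
r = 15900 km = 1.590×10⁷ m.
Circular speed v_c = √(μ/r) = 5007 m/s.
Escape speed v_esc = √(2μ/r) = √2 × v_c = 7081 m/s.
Δv = v_esc − v_c = 2074 m/s = 2.074 km/s.

Δv ≈ 2.07 km/s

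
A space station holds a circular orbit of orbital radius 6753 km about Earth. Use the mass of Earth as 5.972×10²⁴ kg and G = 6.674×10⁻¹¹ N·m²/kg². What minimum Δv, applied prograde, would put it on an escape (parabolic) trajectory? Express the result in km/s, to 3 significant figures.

μ = GM = 6.674×10⁻¹¹ × 5.972×10²⁴ = 3.986×10¹⁴ m³/s².
r = 6753 km = 6.753×10⁶ m.
Circular speed v_c = √(μ/r) = 7683 m/s.
Escape speed v_esc = √(2μ/r) = √2 × v_c = 10860 m/s.
Δv = v_esc − v_c = 3182 m/s = 3.182 km/s.

Δv ≈ 3.18 km/s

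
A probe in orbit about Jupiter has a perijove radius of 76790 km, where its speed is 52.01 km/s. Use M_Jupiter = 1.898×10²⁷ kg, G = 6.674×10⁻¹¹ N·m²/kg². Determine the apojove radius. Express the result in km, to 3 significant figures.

μ = GM = 6.674×10⁻¹¹ × 1.898×10²⁷ = 1.267×10¹⁷ m³/s².
r_p = 7.679×10⁷ m.
Specific energy ε = v²/2 − μ/r = -2.971×10⁸ J/kg, so a = −μ/(2ε) = 2.132×10⁸ m.
The apsides satisfy r_p + r_a = 2a, so the apojove radius is 2a − r_p = 3.496×10⁸ m = 3.4961×10⁵ km.

apojove radius ≈ 3.50×10⁵ km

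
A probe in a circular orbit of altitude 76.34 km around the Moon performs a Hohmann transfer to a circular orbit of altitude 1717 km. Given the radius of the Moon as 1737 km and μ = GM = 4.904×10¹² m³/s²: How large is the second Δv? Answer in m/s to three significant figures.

r₁ = 1737 + 76.34 = 1813.3 km = 1.8133×10⁶ m.
r₂ = 1737 + 1717 = 3454.0 km = 3.4540×10⁶ m.
Transfer ellipse a_t = (r₁ + r₂)/2 = 2.634×10⁶ m.
At r₁: circular v_c1 = √(μ/r₁) = 1645 m/s; transfer-perilune v_p = √[μ(2/r₁ − 1/a_t)] = 1883 m/s.
At r₂: circular v_c2 = √(μ/r₂) = 1192 m/s; transfer-apolune v_a = √[μ(2/r₂ − 1/a_t)] = 988.7 m/s.
Δv₂ = v_c2 − v_a = 202.8 m/s.

Δv ≈ 203 m/s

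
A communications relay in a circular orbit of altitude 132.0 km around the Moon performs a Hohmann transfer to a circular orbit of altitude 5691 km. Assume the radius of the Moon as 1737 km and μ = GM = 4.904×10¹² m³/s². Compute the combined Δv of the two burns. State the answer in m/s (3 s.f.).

Δv_total ≈ 725 m/s

r₁ = 1737 + 132.0 = 1869.0 km = 1.8690×10⁶ m.
r₂ = 1737 + 5691 = 7428.0 km = 7.4280×10⁶ m.
Transfer ellipse a_t = (r₁ + r₂)/2 = 4.648×10⁶ m.
At r₁: circular v_c1 = √(μ/r₁) = 1620 m/s; transfer-perilune v_p = √[μ(2/r₁ − 1/a_t)] = 2048 m/s.
Δv₁ = v_p − v_c1 = 427.8 m/s.
At r₂: circular v_c2 = √(μ/r₂) = 812.5 m/s; transfer-apolune v_a = √[μ(2/r₂ − 1/a_t)] = 515.2 m/s.
Δv₂ = v_c2 − v_a = 297.3 m/s.
Total Δv = Δv₁ + Δv₂ = 725.1 m/s.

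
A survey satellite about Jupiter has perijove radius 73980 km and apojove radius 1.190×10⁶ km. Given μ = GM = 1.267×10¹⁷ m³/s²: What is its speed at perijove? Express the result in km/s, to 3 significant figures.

Semi-major axis a = (r_p + r_a)/2 = 6.3199×10⁵ km = 6.320×10⁸ m.
Vis-viva: v² = μ(2/r − 1/a) = 1.267×10¹⁷ × (2.703×10⁻⁸ − 1.582×10⁻⁹) = 3.225×10⁹ m²/s².
v = 56790 m/s = 56.79 km/s.

v ≈ 56.8 km/s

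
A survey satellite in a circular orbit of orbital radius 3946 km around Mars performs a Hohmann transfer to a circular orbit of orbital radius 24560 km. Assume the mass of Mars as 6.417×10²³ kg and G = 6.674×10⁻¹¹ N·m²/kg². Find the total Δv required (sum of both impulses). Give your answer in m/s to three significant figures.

Δv_total ≈ 1660 m/s

μ = GM = 6.674×10⁻¹¹ × 6.417×10²³ = 4.283×10¹³ m³/s².
r₁ = 3946 km = 3.946×10⁶ m.
r₂ = 24560 km = 2.456×10⁷ m.
Transfer ellipse a_t = (r₁ + r₂)/2 = 1.425×10⁷ m.
At r₁: circular v_c1 = √(μ/r₁) = 3294 m/s; transfer-periapsis v_p = √[μ(2/r₁ − 1/a_t)] = 4325 m/s.
Δv₁ = v_p − v_c1 = 1030 m/s.
At r₂: circular v_c2 = √(μ/r₂) = 1321 m/s; transfer-apoapsis v_a = √[μ(2/r₂ − 1/a_t)] = 694.8 m/s.
Δv₂ = v_c2 − v_a = 625.7 m/s.
Total Δv = Δv₁ + Δv₂ = 1656 m/s.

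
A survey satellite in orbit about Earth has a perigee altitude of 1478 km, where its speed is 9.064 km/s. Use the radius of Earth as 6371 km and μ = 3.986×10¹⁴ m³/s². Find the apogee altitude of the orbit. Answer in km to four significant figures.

r_p = 6371 + 1478 = 7849.0 km = 7.849×10⁶ m.
Specific energy ε = v²/2 − μ/r = -9.705×10⁶ J/kg, so a = −μ/(2ε) = 2.053×10⁷ m.
The apsides satisfy r_p + r_a = 2a, so the apogee radius is 2a − r_p = 3.322×10⁷ m = 33221 km.
Apogee altitude = 33221 − 6371 = 26850 km.

apogee altitude ≈ 26850 km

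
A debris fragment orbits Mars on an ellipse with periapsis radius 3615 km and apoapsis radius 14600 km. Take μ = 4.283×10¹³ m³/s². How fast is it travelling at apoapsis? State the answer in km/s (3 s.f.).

Semi-major axis a = (r_p + r_a)/2 = 9107.5 km = 9.108×10⁶ m.
Vis-viva: v² = μ(2/r − 1/a) = 4.283×10¹³ × (1.370×10⁻⁷ − 1.098×10⁻⁷) = 1.164×10⁶ m²/s².
v = 1079 m/s = 1.079 km/s.

v ≈ 1.08 km/s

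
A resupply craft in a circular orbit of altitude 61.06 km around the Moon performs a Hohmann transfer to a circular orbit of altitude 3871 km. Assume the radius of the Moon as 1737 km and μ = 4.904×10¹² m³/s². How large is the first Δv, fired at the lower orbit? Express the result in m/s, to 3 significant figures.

Δv ≈ 381 m/s

r₁ = 1737 + 61.06 = 1798.1 km = 1.7981×10⁶ m.
r₂ = 1737 + 3871 = 5608.0 km = 5.6080×10⁶ m.
Transfer ellipse a_t = (r₁ + r₂)/2 = 3.703×10⁶ m.
At r₁: circular v_c1 = √(μ/r₁) = 1651 m/s; transfer-perilune v_p = √[μ(2/r₁ − 1/a_t)] = 2032 m/s.
Δv₁ = v_p − v_c1 = 380.9 m/s.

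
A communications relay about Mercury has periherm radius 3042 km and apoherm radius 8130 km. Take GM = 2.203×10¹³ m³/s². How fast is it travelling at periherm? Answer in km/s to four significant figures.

Semi-major axis a = (r_p + r_a)/2 = 5586.0 km = 5.586×10⁶ m.
Vis-viva: v² = μ(2/r − 1/a) = 2.203×10¹³ × (6.575×10⁻⁷ − 1.790×10⁻⁷) = 1.054×10⁷ m²/s².
v = 3247 m/s = 3.247 km/s.

v ≈ 3.247 km/s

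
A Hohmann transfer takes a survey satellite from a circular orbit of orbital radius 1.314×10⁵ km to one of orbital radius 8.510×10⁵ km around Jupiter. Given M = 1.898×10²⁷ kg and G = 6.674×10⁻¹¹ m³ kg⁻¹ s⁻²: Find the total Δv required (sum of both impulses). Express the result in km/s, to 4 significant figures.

μ = GM = 6.674×10⁻¹¹ × 1.898×10²⁷ = 1.267×10¹⁷ m³/s².
r₁ = 1.314×10⁵ km = 1.314×10⁸ m.
r₂ = 8.510×10⁵ km = 8.510×10⁸ m.
Transfer ellipse a_t = (r₁ + r₂)/2 = 4.912×10⁸ m.
At r₁: circular v_c1 = √(μ/r₁) = 31050 m/s; transfer-perijove v_p = √[μ(2/r₁ − 1/a_t)] = 40870 m/s.
Δv₁ = v_p − v_c1 = 9819 m/s.
At r₂: circular v_c2 = √(μ/r₂) = 12200 m/s; transfer-apojove v_a = √[μ(2/r₂ − 1/a_t)] = 6310 m/s.
Δv₂ = v_c2 − v_a = 5890 m/s.
Total Δv = Δv₁ + Δv₂ = 15710 m/s = 15.71 km/s.

Δv_total ≈ 15.71 km/s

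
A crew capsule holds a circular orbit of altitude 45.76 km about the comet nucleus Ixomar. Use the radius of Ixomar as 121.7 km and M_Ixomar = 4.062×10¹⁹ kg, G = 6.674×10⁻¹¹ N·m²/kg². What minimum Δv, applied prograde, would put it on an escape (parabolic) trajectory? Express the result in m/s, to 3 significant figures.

Δv ≈ 52.7 m/s

μ = GM = 6.674×10⁻¹¹ × 4.062×10¹⁹ = 2.711×10⁹ m³/s².
r = 121.7 + 45.76 = 167.46 km = 1.6746×10⁵ m.
Circular speed v_c = √(μ/r) = 127.2 m/s.
Escape speed v_esc = √(2μ/r) = √2 × v_c = 179.9 m/s.
Δv = v_esc − v_c = 52.70 m/s.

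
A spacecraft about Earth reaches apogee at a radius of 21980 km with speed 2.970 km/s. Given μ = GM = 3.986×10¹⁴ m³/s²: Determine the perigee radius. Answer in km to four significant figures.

r_a = 2.198×10⁷ m.
Specific energy ε = v²/2 − μ/r = -1.372×10⁷ J/kg, so a = −μ/(2ε) = 1.452×10⁷ m.
The apsides satisfy r_p + r_a = 2a, so the perigee radius is 2a − r_a = 7.064×10⁶ m = 7063.5 km.

perigee radius ≈ 7064 km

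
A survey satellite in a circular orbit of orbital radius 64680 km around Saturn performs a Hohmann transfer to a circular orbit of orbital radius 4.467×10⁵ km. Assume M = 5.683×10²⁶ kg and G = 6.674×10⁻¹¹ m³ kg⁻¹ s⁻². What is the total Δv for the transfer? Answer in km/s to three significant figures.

μ = GM = 6.674×10⁻¹¹ × 5.683×10²⁶ = 3.793×10¹⁶ m³/s².
r₁ = 64680 km = 6.468×10⁷ m.
r₂ = 4.467×10⁵ km = 4.467×10⁸ m.
Transfer ellipse a_t = (r₁ + r₂)/2 = 2.557×10⁸ m.
At r₁: circular v_c1 = √(μ/r₁) = 24220 m/s; transfer-perikrone v_p = √[μ(2/r₁ − 1/a_t)] = 32010 m/s.
Δv₁ = v_p − v_c1 = 7792 m/s.
At r₂: circular v_c2 = √(μ/r₂) = 9215 m/s; transfer-apokrone v_a = √[μ(2/r₂ − 1/a_t)] = 4634 m/s.
Δv₂ = v_c2 − v_a = 4580 m/s.
Total Δv = Δv₁ + Δv₂ = 12370 m/s = 12.37 km/s.

Δv_total ≈ 12.4 km/s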